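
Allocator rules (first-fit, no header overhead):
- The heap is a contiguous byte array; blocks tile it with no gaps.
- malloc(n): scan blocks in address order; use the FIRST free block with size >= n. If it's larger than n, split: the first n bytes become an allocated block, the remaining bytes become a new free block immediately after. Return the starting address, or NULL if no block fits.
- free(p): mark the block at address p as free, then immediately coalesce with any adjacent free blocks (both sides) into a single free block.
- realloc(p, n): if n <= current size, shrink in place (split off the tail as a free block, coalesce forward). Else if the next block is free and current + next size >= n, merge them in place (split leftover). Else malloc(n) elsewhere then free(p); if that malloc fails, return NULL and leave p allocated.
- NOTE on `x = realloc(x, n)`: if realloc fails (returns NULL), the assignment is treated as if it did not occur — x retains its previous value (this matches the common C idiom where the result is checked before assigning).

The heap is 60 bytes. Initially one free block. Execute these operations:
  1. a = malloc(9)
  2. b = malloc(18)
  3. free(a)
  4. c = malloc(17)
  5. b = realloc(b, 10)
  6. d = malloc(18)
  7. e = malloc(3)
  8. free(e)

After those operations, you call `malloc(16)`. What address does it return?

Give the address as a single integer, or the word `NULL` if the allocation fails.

Op 1: a = malloc(9) -> a = 0; heap: [0-8 ALLOC][9-59 FREE]
Op 2: b = malloc(18) -> b = 9; heap: [0-8 ALLOC][9-26 ALLOC][27-59 FREE]
Op 3: free(a) -> (freed a); heap: [0-8 FREE][9-26 ALLOC][27-59 FREE]
Op 4: c = malloc(17) -> c = 27; heap: [0-8 FREE][9-26 ALLOC][27-43 ALLOC][44-59 FREE]
Op 5: b = realloc(b, 10) -> b = 9; heap: [0-8 FREE][9-18 ALLOC][19-26 FREE][27-43 ALLOC][44-59 FREE]
Op 6: d = malloc(18) -> d = NULL; heap: [0-8 FREE][9-18 ALLOC][19-26 FREE][27-43 ALLOC][44-59 FREE]
Op 7: e = malloc(3) -> e = 0; heap: [0-2 ALLOC][3-8 FREE][9-18 ALLOC][19-26 FREE][27-43 ALLOC][44-59 FREE]
Op 8: free(e) -> (freed e); heap: [0-8 FREE][9-18 ALLOC][19-26 FREE][27-43 ALLOC][44-59 FREE]
malloc(16): first-fit scan over [0-8 FREE][9-18 ALLOC][19-26 FREE][27-43 ALLOC][44-59 FREE] -> 44

Answer: 44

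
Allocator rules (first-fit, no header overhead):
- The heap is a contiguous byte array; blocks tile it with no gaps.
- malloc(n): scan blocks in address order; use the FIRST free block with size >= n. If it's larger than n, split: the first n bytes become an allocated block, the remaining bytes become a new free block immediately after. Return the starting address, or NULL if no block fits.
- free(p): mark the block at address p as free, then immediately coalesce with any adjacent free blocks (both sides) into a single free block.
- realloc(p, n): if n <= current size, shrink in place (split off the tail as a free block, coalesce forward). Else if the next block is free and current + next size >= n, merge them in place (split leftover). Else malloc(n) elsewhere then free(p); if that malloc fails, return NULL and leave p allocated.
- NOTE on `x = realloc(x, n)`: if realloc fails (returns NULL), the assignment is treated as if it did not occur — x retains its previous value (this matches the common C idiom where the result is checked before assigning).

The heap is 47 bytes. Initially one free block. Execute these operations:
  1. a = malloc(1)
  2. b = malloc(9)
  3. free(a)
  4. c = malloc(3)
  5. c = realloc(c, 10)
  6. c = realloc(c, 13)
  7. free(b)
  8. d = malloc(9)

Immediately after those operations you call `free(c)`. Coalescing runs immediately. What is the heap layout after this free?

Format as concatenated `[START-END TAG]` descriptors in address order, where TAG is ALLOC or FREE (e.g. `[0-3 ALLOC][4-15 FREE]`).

Op 1: a = malloc(1) -> a = 0; heap: [0-0 ALLOC][1-46 FREE]
Op 2: b = malloc(9) -> b = 1; heap: [0-0 ALLOC][1-9 ALLOC][10-46 FREE]
Op 3: free(a) -> (freed a); heap: [0-0 FREE][1-9 ALLOC][10-46 FREE]
Op 4: c = malloc(3) -> c = 10; heap: [0-0 FREE][1-9 ALLOC][10-12 ALLOC][13-46 FREE]
Op 5: c = realloc(c, 10) -> c = 10; heap: [0-0 FREE][1-9 ALLOC][10-19 ALLOC][20-46 FREE]
Op 6: c = realloc(c, 13) -> c = 10; heap: [0-0 FREE][1-9 ALLOC][10-22 ALLOC][23-46 FREE]
Op 7: free(b) -> (freed b); heap: [0-9 FREE][10-22 ALLOC][23-46 FREE]
Op 8: d = malloc(9) -> d = 0; heap: [0-8 ALLOC][9-9 FREE][10-22 ALLOC][23-46 FREE]
free(c): c = 10 -> block [10-22 ALLOC]; mark free, coalesce with adjacent free neighbors -> [0-8 ALLOC][9-46 FREE]

Answer: [0-8 ALLOC][9-46 FREE]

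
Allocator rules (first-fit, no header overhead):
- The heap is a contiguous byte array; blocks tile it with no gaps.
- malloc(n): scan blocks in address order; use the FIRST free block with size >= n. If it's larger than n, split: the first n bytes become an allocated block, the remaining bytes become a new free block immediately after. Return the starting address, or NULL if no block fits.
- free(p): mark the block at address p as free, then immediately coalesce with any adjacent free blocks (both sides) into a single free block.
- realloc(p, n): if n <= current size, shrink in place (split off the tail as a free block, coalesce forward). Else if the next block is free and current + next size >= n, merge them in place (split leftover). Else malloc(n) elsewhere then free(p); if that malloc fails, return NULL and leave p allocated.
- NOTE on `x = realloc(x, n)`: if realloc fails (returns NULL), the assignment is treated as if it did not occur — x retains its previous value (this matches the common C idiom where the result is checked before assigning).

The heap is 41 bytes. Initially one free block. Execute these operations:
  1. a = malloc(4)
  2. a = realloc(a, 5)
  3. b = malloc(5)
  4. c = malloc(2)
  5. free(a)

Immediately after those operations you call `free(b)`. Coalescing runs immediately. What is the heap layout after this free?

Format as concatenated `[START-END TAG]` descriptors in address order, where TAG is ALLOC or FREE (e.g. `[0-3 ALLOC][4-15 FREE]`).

Op 1: a = malloc(4) -> a = 0; heap: [0-3 ALLOC][4-40 FREE]
Op 2: a = realloc(a, 5) -> a = 0; heap: [0-4 ALLOC][5-40 FREE]
Op 3: b = malloc(5) -> b = 5; heap: [0-4 ALLOC][5-9 ALLOC][10-40 FREE]
Op 4: c = malloc(2) -> c = 10; heap: [0-4 ALLOC][5-9 ALLOC][10-11 ALLOC][12-40 FREE]
Op 5: free(a) -> (freed a); heap: [0-4 FREE][5-9 ALLOC][10-11 ALLOC][12-40 FREE]
free(b): b = 5 -> block [5-9 ALLOC]; mark free, coalesce with adjacent free neighbors -> [0-9 FREE][10-11 ALLOC][12-40 FREE]

Answer: [0-9 FREE][10-11 ALLOC][12-40 FREE]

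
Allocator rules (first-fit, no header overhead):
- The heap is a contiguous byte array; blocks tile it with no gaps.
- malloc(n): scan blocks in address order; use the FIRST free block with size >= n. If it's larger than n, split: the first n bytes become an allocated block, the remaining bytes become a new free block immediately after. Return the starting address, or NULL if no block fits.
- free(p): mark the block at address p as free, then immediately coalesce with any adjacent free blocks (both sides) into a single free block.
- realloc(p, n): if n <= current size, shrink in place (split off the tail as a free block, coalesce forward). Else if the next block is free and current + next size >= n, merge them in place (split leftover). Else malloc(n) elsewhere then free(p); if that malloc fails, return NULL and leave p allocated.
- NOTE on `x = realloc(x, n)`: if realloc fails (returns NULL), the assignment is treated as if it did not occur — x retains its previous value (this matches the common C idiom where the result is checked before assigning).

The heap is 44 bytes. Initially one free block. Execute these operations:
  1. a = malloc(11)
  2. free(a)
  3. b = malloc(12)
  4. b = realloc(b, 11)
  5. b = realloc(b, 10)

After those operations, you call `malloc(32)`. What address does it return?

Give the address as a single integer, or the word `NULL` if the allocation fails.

Answer: 10

Derivation:
Op 1: a = malloc(11) -> a = 0; heap: [0-10 ALLOC][11-43 FREE]
Op 2: free(a) -> (freed a); heap: [0-43 FREE]
Op 3: b = malloc(12) -> b = 0; heap: [0-11 ALLOC][12-43 FREE]
Op 4: b = realloc(b, 11) -> b = 0; heap: [0-10 ALLOC][11-43 FREE]
Op 5: b = realloc(b, 10) -> b = 0; heap: [0-9 ALLOC][10-43 FREE]
malloc(32): first-fit scan over [0-9 ALLOC][10-43 FREE] -> 10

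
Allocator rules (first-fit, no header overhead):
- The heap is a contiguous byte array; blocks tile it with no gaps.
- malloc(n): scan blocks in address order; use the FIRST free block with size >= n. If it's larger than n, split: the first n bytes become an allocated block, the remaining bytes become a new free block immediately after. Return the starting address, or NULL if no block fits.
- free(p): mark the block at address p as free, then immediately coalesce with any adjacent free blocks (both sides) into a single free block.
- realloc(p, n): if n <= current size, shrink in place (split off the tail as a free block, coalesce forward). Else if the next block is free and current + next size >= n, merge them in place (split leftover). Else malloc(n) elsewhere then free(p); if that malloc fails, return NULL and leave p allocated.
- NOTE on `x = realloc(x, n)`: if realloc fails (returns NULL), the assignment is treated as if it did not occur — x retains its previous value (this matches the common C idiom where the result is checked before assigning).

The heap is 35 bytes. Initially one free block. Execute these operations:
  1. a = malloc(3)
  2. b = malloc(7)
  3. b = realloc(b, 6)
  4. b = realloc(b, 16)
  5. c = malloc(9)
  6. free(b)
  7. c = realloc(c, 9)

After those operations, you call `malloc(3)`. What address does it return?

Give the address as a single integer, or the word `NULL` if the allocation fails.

Answer: 3

Derivation:
Op 1: a = malloc(3) -> a = 0; heap: [0-2 ALLOC][3-34 FREE]
Op 2: b = malloc(7) -> b = 3; heap: [0-2 ALLOC][3-9 ALLOC][10-34 FREE]
Op 3: b = realloc(b, 6) -> b = 3; heap: [0-2 ALLOC][3-8 ALLOC][9-34 FREE]
Op 4: b = realloc(b, 16) -> b = 3; heap: [0-2 ALLOC][3-18 ALLOC][19-34 FREE]
Op 5: c = malloc(9) -> c = 19; heap: [0-2 ALLOC][3-18 ALLOC][19-27 ALLOC][28-34 FREE]
Op 6: free(b) -> (freed b); heap: [0-2 ALLOC][3-18 FREE][19-27 ALLOC][28-34 FREE]
Op 7: c = realloc(c, 9) -> c = 19; heap: [0-2 ALLOC][3-18 FREE][19-27 ALLOC][28-34 FREE]
malloc(3): first-fit scan over [0-2 ALLOC][3-18 FREE][19-27 ALLOC][28-34 FREE] -> 3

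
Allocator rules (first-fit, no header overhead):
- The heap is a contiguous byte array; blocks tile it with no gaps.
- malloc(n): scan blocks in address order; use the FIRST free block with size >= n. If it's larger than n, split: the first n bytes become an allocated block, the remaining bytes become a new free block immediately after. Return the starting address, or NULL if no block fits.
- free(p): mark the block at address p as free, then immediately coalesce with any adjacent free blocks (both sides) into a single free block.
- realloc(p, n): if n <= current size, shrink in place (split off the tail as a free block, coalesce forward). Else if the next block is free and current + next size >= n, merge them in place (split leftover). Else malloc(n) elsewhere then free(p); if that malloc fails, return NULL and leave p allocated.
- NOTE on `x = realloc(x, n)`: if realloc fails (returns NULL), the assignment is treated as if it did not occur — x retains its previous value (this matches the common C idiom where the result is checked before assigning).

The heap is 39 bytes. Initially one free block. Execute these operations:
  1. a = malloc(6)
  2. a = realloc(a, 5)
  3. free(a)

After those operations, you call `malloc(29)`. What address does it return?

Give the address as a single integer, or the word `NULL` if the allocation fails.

Answer: 0

Derivation:
Op 1: a = malloc(6) -> a = 0; heap: [0-5 ALLOC][6-38 FREE]
Op 2: a = realloc(a, 5) -> a = 0; heap: [0-4 ALLOC][5-38 FREE]
Op 3: free(a) -> (freed a); heap: [0-38 FREE]
malloc(29): first-fit scan over [0-38 FREE] -> 0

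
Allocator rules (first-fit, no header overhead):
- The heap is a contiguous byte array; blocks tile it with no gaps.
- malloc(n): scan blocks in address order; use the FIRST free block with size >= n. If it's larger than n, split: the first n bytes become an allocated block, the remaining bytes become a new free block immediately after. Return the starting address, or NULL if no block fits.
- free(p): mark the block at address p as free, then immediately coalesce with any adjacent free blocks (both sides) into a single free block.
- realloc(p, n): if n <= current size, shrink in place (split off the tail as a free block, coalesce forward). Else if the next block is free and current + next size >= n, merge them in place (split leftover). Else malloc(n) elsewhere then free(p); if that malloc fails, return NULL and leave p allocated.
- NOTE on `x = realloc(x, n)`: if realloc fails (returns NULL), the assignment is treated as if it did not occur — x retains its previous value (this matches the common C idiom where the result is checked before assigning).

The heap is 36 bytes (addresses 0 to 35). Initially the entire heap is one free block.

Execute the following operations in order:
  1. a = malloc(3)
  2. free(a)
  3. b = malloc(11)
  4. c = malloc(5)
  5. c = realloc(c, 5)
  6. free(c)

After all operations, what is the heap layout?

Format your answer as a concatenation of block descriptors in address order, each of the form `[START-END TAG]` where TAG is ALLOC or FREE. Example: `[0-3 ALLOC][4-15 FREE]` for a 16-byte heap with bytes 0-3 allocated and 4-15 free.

Answer: [0-10 ALLOC][11-35 FREE]

Derivation:
Op 1: a = malloc(3) -> a = 0; heap: [0-2 ALLOC][3-35 FREE]
Op 2: free(a) -> (freed a); heap: [0-35 FREE]
Op 3: b = malloc(11) -> b = 0; heap: [0-10 ALLOC][11-35 FREE]
Op 4: c = malloc(5) -> c = 11; heap: [0-10 ALLOC][11-15 ALLOC][16-35 FREE]
Op 5: c = realloc(c, 5) -> c = 11; heap: [0-10 ALLOC][11-15 ALLOC][16-35 FREE]
Op 6: free(c) -> (freed c); heap: [0-10 ALLOC][11-35 FREE]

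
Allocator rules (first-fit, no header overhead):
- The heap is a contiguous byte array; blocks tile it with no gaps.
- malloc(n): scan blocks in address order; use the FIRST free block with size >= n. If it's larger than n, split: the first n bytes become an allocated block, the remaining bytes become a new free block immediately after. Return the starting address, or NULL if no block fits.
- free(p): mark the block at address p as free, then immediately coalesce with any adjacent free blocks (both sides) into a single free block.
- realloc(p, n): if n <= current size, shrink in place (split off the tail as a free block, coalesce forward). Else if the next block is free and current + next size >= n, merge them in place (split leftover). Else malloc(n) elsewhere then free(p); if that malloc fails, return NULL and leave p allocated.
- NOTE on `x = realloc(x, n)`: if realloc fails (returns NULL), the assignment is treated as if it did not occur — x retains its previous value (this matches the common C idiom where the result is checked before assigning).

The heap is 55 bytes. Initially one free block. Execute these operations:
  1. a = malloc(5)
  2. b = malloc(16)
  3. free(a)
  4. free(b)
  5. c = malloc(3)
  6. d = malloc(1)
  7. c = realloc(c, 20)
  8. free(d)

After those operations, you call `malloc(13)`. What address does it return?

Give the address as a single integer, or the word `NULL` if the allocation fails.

Op 1: a = malloc(5) -> a = 0; heap: [0-4 ALLOC][5-54 FREE]
Op 2: b = malloc(16) -> b = 5; heap: [0-4 ALLOC][5-20 ALLOC][21-54 FREE]
Op 3: free(a) -> (freed a); heap: [0-4 FREE][5-20 ALLOC][21-54 FREE]
Op 4: free(b) -> (freed b); heap: [0-54 FREE]
Op 5: c = malloc(3) -> c = 0; heap: [0-2 ALLOC][3-54 FREE]
Op 6: d = malloc(1) -> d = 3; heap: [0-2 ALLOC][3-3 ALLOC][4-54 FREE]
Op 7: c = realloc(c, 20) -> c = 4; heap: [0-2 FREE][3-3 ALLOC][4-23 ALLOC][24-54 FREE]
Op 8: free(d) -> (freed d); heap: [0-3 FREE][4-23 ALLOC][24-54 FREE]
malloc(13): first-fit scan over [0-3 FREE][4-23 ALLOC][24-54 FREE] -> 24

Answer: 24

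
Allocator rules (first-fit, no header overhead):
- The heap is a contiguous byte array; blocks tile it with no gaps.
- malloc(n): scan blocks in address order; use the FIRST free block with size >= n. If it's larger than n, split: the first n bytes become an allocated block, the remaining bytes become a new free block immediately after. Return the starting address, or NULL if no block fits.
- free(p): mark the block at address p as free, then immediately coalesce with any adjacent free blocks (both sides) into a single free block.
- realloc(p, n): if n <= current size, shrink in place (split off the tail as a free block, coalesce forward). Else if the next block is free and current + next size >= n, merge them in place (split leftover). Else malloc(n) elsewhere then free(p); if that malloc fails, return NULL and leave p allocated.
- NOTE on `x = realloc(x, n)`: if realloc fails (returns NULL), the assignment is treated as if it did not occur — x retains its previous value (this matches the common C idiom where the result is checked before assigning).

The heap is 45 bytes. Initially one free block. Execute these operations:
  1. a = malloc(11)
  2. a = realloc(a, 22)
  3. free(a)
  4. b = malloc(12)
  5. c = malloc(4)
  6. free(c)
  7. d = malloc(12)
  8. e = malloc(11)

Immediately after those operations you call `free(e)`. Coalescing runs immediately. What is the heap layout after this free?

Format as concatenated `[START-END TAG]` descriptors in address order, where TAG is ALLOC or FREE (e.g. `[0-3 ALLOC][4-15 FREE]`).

Op 1: a = malloc(11) -> a = 0; heap: [0-10 ALLOC][11-44 FREE]
Op 2: a = realloc(a, 22) -> a = 0; heap: [0-21 ALLOC][22-44 FREE]
Op 3: free(a) -> (freed a); heap: [0-44 FREE]
Op 4: b = malloc(12) -> b = 0; heap: [0-11 ALLOC][12-44 FREE]
Op 5: c = malloc(4) -> c = 12; heap: [0-11 ALLOC][12-15 ALLOC][16-44 FREE]
Op 6: free(c) -> (freed c); heap: [0-11 ALLOC][12-44 FREE]
Op 7: d = malloc(12) -> d = 12; heap: [0-11 ALLOC][12-23 ALLOC][24-44 FREE]
Op 8: e = malloc(11) -> e = 24; heap: [0-11 ALLOC][12-23 ALLOC][24-34 ALLOC][35-44 FREE]
free(e): e = 24 -> block [24-34 ALLOC]; mark free, coalesce with adjacent free neighbors -> [0-11 ALLOC][12-23 ALLOC][24-44 FREE]

Answer: [0-11 ALLOC][12-23 ALLOC][24-44 FREE]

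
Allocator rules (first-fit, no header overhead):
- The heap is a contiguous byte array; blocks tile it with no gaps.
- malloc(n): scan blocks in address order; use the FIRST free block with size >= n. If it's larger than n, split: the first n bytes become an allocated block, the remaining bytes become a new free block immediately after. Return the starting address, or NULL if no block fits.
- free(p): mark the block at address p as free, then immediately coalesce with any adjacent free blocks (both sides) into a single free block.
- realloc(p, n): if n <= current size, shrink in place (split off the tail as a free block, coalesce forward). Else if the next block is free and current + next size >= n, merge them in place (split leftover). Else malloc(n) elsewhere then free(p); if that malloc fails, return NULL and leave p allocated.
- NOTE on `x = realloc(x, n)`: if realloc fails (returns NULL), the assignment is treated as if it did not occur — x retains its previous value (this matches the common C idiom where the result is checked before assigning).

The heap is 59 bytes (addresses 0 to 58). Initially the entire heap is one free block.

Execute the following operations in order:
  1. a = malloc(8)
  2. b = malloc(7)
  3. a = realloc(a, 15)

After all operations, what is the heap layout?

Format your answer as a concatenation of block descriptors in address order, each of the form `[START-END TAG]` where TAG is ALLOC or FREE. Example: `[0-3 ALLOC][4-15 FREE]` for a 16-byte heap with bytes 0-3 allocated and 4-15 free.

Op 1: a = malloc(8) -> a = 0; heap: [0-7 ALLOC][8-58 FREE]
Op 2: b = malloc(7) -> b = 8; heap: [0-7 ALLOC][8-14 ALLOC][15-58 FREE]
Op 3: a = realloc(a, 15) -> a = 15; heap: [0-7 FREE][8-14 ALLOC][15-29 ALLOC][30-58 FREE]

Answer: [0-7 FREE][8-14 ALLOC][15-29 ALLOC][30-58 FREE]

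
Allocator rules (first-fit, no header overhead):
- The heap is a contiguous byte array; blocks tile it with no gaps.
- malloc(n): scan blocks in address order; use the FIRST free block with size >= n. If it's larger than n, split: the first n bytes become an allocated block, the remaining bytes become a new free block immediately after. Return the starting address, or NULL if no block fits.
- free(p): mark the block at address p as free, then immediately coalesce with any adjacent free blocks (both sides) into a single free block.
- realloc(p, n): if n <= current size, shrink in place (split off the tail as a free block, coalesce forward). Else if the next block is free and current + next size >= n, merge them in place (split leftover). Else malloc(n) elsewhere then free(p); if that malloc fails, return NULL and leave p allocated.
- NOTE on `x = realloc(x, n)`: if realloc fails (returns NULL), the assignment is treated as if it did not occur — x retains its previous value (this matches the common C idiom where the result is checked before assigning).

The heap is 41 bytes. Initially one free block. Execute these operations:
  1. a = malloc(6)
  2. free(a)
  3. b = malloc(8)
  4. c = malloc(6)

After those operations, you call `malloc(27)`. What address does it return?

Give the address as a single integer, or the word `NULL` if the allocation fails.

Op 1: a = malloc(6) -> a = 0; heap: [0-5 ALLOC][6-40 FREE]
Op 2: free(a) -> (freed a); heap: [0-40 FREE]
Op 3: b = malloc(8) -> b = 0; heap: [0-7 ALLOC][8-40 FREE]
Op 4: c = malloc(6) -> c = 8; heap: [0-7 ALLOC][8-13 ALLOC][14-40 FREE]
malloc(27): first-fit scan over [0-7 ALLOC][8-13 ALLOC][14-40 FREE] -> 14

Answer: 14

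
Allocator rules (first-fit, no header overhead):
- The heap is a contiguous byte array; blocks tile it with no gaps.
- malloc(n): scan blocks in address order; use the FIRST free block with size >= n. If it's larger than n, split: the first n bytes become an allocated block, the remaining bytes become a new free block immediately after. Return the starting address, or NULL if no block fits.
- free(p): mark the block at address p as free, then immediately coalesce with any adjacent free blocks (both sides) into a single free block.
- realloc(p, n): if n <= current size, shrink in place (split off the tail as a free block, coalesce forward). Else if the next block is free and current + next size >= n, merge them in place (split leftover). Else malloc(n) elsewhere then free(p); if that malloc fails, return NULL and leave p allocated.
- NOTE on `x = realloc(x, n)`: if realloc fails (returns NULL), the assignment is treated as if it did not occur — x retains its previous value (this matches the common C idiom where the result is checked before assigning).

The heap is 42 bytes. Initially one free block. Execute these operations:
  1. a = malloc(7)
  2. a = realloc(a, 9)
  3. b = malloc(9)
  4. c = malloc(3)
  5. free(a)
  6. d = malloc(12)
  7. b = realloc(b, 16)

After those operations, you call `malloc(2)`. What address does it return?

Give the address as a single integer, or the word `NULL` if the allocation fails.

Answer: 0

Derivation:
Op 1: a = malloc(7) -> a = 0; heap: [0-6 ALLOC][7-41 FREE]
Op 2: a = realloc(a, 9) -> a = 0; heap: [0-8 ALLOC][9-41 FREE]
Op 3: b = malloc(9) -> b = 9; heap: [0-8 ALLOC][9-17 ALLOC][18-41 FREE]
Op 4: c = malloc(3) -> c = 18; heap: [0-8 ALLOC][9-17 ALLOC][18-20 ALLOC][21-41 FREE]
Op 5: free(a) -> (freed a); heap: [0-8 FREE][9-17 ALLOC][18-20 ALLOC][21-41 FREE]
Op 6: d = malloc(12) -> d = 21; heap: [0-8 FREE][9-17 ALLOC][18-20 ALLOC][21-32 ALLOC][33-41 FREE]
Op 7: b = realloc(b, 16) -> NULL (b unchanged); heap: [0-8 FREE][9-17 ALLOC][18-20 ALLOC][21-32 ALLOC][33-41 FREE]
malloc(2): first-fit scan over [0-8 FREE][9-17 ALLOC][18-20 ALLOC][21-32 ALLOC][33-41 FREE] -> 0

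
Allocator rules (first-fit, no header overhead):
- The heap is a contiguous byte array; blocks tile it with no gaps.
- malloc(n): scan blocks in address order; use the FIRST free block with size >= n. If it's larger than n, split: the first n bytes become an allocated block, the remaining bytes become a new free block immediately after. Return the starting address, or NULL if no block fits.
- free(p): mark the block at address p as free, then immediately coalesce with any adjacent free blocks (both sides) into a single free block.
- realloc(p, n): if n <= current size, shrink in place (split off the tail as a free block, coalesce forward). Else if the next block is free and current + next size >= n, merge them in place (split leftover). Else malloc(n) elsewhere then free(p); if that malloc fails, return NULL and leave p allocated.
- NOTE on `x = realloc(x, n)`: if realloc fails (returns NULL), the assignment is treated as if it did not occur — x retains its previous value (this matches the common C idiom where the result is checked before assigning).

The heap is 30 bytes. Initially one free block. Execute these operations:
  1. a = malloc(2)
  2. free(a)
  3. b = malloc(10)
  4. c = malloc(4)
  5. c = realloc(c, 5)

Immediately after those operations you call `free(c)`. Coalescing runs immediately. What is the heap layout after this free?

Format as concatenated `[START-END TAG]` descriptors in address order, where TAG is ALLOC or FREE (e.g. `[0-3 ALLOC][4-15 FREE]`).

Op 1: a = malloc(2) -> a = 0; heap: [0-1 ALLOC][2-29 FREE]
Op 2: free(a) -> (freed a); heap: [0-29 FREE]
Op 3: b = malloc(10) -> b = 0; heap: [0-9 ALLOC][10-29 FREE]
Op 4: c = malloc(4) -> c = 10; heap: [0-9 ALLOC][10-13 ALLOC][14-29 FREE]
Op 5: c = realloc(c, 5) -> c = 10; heap: [0-9 ALLOC][10-14 ALLOC][15-29 FREE]
free(c): c = 10 -> block [10-14 ALLOC]; mark free, coalesce with adjacent free neighbors -> [0-9 ALLOC][10-29 FREE]

Answer: [0-9 ALLOC][10-29 FREE]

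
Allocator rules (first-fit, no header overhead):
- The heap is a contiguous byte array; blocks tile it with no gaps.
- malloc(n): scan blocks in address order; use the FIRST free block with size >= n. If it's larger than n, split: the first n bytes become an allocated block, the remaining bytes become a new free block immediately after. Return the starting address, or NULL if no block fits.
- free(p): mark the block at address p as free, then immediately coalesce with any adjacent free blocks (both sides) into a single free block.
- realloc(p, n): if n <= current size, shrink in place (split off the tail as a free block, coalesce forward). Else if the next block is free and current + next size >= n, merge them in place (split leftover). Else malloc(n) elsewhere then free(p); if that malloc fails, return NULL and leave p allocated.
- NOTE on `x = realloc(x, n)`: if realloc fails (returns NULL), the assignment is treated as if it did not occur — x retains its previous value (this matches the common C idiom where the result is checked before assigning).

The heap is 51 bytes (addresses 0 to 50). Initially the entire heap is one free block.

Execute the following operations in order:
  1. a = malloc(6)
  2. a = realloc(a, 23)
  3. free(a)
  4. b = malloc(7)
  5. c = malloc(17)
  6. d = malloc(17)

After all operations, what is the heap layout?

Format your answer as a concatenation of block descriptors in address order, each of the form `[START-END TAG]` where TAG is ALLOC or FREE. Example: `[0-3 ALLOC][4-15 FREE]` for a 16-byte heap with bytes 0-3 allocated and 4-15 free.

Op 1: a = malloc(6) -> a = 0; heap: [0-5 ALLOC][6-50 FREE]
Op 2: a = realloc(a, 23) -> a = 0; heap: [0-22 ALLOC][23-50 FREE]
Op 3: free(a) -> (freed a); heap: [0-50 FREE]
Op 4: b = malloc(7) -> b = 0; heap: [0-6 ALLOC][7-50 FREE]
Op 5: c = malloc(17) -> c = 7; heap: [0-6 ALLOC][7-23 ALLOC][24-50 FREE]
Op 6: d = malloc(17) -> d = 24; heap: [0-6 ALLOC][7-23 ALLOC][24-40 ALLOC][41-50 FREE]

Answer: [0-6 ALLOC][7-23 ALLOC][24-40 ALLOC][41-50 FREE]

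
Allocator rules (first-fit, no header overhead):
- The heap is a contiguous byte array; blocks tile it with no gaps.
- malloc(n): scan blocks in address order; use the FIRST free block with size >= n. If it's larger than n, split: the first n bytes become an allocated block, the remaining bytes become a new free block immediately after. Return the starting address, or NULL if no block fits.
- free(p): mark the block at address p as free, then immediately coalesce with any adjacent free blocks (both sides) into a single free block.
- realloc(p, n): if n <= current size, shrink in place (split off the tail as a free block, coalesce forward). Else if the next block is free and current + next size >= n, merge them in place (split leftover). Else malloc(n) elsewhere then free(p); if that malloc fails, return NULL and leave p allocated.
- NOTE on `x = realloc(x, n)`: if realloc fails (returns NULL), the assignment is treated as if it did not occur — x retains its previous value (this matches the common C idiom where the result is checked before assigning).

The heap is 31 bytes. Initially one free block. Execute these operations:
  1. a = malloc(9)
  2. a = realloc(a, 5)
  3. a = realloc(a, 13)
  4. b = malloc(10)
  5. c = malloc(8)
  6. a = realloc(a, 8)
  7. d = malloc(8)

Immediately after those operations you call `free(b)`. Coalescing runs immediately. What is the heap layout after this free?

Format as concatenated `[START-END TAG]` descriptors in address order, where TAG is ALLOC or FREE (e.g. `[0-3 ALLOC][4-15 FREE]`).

Answer: [0-7 ALLOC][8-22 FREE][23-30 ALLOC]

Derivation:
Op 1: a = malloc(9) -> a = 0; heap: [0-8 ALLOC][9-30 FREE]
Op 2: a = realloc(a, 5) -> a = 0; heap: [0-4 ALLOC][5-30 FREE]
Op 3: a = realloc(a, 13) -> a = 0; heap: [0-12 ALLOC][13-30 FREE]
Op 4: b = malloc(10) -> b = 13; heap: [0-12 ALLOC][13-22 ALLOC][23-30 FREE]
Op 5: c = malloc(8) -> c = 23; heap: [0-12 ALLOC][13-22 ALLOC][23-30 ALLOC]
Op 6: a = realloc(a, 8) -> a = 0; heap: [0-7 ALLOC][8-12 FREE][13-22 ALLOC][23-30 ALLOC]
Op 7: d = malloc(8) -> d = NULL; heap: [0-7 ALLOC][8-12 FREE][13-22 ALLOC][23-30 ALLOC]
free(b): b = 13 -> block [13-22 ALLOC]; mark free, coalesce with adjacent free neighbors -> [0-7 ALLOC][8-22 FREE][23-30 ALLOC]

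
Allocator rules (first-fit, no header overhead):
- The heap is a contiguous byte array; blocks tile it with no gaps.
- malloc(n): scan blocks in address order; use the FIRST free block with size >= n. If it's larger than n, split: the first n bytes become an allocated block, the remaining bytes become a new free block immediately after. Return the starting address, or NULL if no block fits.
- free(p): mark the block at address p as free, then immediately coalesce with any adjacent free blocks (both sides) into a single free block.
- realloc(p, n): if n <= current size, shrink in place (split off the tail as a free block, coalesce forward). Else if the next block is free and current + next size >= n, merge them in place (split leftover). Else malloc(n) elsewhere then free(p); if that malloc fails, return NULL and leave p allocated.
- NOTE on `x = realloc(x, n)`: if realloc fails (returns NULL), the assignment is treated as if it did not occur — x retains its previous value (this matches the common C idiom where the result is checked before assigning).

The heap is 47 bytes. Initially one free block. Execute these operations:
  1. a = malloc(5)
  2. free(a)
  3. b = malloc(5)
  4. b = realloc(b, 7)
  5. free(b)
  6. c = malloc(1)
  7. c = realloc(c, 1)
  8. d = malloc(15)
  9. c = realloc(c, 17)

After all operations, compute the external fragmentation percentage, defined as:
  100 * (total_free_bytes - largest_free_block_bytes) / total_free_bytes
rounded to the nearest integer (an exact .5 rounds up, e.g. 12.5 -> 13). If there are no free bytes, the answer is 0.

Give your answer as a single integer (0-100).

Answer: 7

Derivation:
Op 1: a = malloc(5) -> a = 0; heap: [0-4 ALLOC][5-46 FREE]
Op 2: free(a) -> (freed a); heap: [0-46 FREE]
Op 3: b = malloc(5) -> b = 0; heap: [0-4 ALLOC][5-46 FREE]
Op 4: b = realloc(b, 7) -> b = 0; heap: [0-6 ALLOC][7-46 FREE]
Op 5: free(b) -> (freed b); heap: [0-46 FREE]
Op 6: c = malloc(1) -> c = 0; heap: [0-0 ALLOC][1-46 FREE]
Op 7: c = realloc(c, 1) -> c = 0; heap: [0-0 ALLOC][1-46 FREE]
Op 8: d = malloc(15) -> d = 1; heap: [0-0 ALLOC][1-15 ALLOC][16-46 FREE]
Op 9: c = realloc(c, 17) -> c = 16; heap: [0-0 FREE][1-15 ALLOC][16-32 ALLOC][33-46 FREE]
Free blocks: [1 14] total_free=15 largest=14 -> 100*(15-14)/15 = 100/15 ≈ 6.667 -> rounds to 7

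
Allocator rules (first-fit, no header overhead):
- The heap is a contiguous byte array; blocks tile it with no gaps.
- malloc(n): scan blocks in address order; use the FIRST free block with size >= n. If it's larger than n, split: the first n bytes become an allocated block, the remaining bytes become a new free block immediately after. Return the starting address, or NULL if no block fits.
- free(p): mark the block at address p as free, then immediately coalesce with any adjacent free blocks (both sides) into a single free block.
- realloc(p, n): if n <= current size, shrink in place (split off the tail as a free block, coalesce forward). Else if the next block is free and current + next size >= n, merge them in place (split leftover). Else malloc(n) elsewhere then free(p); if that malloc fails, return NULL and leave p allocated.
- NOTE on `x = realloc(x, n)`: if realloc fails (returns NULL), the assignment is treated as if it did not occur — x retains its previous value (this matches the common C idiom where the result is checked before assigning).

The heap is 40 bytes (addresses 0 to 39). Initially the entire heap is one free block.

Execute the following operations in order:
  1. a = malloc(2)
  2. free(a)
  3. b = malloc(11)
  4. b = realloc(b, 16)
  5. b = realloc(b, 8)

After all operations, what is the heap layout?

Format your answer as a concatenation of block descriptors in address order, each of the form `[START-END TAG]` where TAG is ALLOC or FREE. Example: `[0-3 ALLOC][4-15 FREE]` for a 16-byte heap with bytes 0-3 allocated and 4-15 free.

Op 1: a = malloc(2) -> a = 0; heap: [0-1 ALLOC][2-39 FREE]
Op 2: free(a) -> (freed a); heap: [0-39 FREE]
Op 3: b = malloc(11) -> b = 0; heap: [0-10 ALLOC][11-39 FREE]
Op 4: b = realloc(b, 16) -> b = 0; heap: [0-15 ALLOC][16-39 FREE]
Op 5: b = realloc(b, 8) -> b = 0; heap: [0-7 ALLOC][8-39 FREE]

Answer: [0-7 ALLOC][8-39 FREE]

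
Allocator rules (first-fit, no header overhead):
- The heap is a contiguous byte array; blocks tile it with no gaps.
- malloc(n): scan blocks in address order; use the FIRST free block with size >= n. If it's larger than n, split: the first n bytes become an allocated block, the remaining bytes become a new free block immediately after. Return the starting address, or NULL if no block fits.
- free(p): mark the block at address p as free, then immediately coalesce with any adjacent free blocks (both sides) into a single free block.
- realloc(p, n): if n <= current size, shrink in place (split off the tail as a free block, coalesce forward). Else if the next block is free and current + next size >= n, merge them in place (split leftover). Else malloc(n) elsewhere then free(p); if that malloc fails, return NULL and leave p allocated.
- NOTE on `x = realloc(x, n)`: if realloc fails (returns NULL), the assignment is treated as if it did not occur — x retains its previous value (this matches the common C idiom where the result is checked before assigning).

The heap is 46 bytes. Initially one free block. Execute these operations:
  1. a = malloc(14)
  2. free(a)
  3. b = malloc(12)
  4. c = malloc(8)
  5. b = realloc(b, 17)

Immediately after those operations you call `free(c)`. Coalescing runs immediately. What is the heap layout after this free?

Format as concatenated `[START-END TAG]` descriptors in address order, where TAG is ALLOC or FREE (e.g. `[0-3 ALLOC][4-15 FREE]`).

Op 1: a = malloc(14) -> a = 0; heap: [0-13 ALLOC][14-45 FREE]
Op 2: free(a) -> (freed a); heap: [0-45 FREE]
Op 3: b = malloc(12) -> b = 0; heap: [0-11 ALLOC][12-45 FREE]
Op 4: c = malloc(8) -> c = 12; heap: [0-11 ALLOC][12-19 ALLOC][20-45 FREE]
Op 5: b = realloc(b, 17) -> b = 20; heap: [0-11 FREE][12-19 ALLOC][20-36 ALLOC][37-45 FREE]
free(c): c = 12 -> block [12-19 ALLOC]; mark free, coalesce with adjacent free neighbors -> [0-19 FREE][20-36 ALLOC][37-45 FREE]

Answer: [0-19 FREE][20-36 ALLOC][37-45 FREE]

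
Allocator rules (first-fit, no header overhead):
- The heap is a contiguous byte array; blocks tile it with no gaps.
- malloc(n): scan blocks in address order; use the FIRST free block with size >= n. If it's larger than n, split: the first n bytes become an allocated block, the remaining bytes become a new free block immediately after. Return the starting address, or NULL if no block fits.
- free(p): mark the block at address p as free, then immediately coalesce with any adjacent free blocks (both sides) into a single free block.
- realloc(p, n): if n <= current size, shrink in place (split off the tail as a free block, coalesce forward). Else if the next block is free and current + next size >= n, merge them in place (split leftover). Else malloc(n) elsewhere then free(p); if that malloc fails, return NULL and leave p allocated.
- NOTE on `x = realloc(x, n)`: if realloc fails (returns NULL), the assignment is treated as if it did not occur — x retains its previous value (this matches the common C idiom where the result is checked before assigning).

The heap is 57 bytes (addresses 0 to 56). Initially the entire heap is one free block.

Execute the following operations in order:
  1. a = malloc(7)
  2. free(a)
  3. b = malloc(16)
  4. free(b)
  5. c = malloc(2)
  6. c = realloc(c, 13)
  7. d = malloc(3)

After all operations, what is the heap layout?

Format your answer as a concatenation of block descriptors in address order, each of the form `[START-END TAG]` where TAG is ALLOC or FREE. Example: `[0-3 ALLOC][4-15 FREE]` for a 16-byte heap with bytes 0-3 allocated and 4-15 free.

Answer: [0-12 ALLOC][13-15 ALLOC][16-56 FREE]

Derivation:
Op 1: a = malloc(7) -> a = 0; heap: [0-6 ALLOC][7-56 FREE]
Op 2: free(a) -> (freed a); heap: [0-56 FREE]
Op 3: b = malloc(16) -> b = 0; heap: [0-15 ALLOC][16-56 FREE]
Op 4: free(b) -> (freed b); heap: [0-56 FREE]
Op 5: c = malloc(2) -> c = 0; heap: [0-1 ALLOC][2-56 FREE]
Op 6: c = realloc(c, 13) -> c = 0; heap: [0-12 ALLOC][13-56 FREE]
Op 7: d = malloc(3) -> d = 13; heap: [0-12 ALLOC][13-15 ALLOC][16-56 FREE]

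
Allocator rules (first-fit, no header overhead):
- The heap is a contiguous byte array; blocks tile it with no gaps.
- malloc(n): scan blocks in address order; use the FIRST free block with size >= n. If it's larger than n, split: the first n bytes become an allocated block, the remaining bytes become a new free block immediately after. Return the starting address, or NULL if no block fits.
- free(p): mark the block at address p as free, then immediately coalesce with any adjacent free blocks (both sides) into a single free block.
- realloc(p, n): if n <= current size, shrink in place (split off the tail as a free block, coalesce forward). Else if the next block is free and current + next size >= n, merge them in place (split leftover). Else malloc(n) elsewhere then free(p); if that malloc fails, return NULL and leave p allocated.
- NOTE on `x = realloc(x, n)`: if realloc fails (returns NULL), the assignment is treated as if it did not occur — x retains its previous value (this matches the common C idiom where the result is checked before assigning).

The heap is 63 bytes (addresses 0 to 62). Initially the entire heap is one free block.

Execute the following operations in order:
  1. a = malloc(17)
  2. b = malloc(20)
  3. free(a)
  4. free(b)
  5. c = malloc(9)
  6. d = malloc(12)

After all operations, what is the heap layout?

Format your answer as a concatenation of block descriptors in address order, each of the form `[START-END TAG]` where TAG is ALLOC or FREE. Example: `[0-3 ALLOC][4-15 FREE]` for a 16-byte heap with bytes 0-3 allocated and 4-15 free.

Op 1: a = malloc(17) -> a = 0; heap: [0-16 ALLOC][17-62 FREE]
Op 2: b = malloc(20) -> b = 17; heap: [0-16 ALLOC][17-36 ALLOC][37-62 FREE]
Op 3: free(a) -> (freed a); heap: [0-16 FREE][17-36 ALLOC][37-62 FREE]
Op 4: free(b) -> (freed b); heap: [0-62 FREE]
Op 5: c = malloc(9) -> c = 0; heap: [0-8 ALLOC][9-62 FREE]
Op 6: d = malloc(12) -> d = 9; heap: [0-8 ALLOC][9-20 ALLOC][21-62 FREE]

Answer: [0-8 ALLOC][9-20 ALLOC][21-62 FREE]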